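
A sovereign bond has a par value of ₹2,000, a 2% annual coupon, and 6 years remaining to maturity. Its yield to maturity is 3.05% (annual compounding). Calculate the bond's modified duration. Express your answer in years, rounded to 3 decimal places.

5.534 years

Periodic yield y = 0.0305. First find Macaulay duration:
  t   CF        PV=CF/(1+0.0305)^t    t·PV
  1        40.00        38.8161        38.8161
  2        40.00        37.6673        75.3345
  3        40.00        36.5524       109.6572
  4        40.00        35.4706       141.8822
  5        40.00        34.4207       172.1036
  6     2,040.00     1,703.5002    10,221.0012
  Σ                  1,886.4273    10,758.7949
P = 1,886.4273; Macaulay duration = 10,758.7949 / 1,886.4273 = 5.70327 years.
Modified duration = D_Mac / (1 + y) = 5.70327 / 1.0305 = 5.53446 years.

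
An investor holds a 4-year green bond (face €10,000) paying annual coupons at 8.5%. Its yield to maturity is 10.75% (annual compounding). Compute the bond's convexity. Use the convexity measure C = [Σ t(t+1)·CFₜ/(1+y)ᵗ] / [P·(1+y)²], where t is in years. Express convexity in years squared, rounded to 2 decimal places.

13.80

With y = 0.1075:
  t   CF        PV=CF/(1+0.1075)^t    t·PV        t(t+1)·PV
  1       850.00       767.4944       767.4944       1,534.9887
  2       850.00       692.9972     1,385.9943       4,157.9830
  3       850.00       625.7311     1,877.1932       7,508.7729
  4    10,850.00     7,211.9847    28,847.9389     144,239.6946
  Σ                  9,298.2073    32,878.6208     157,441.4392
P = 9,298.2073.
Convexity = Σ t(t+1)·PV / [P·(1+y)²] = 157,441.4392 / (9,298.2073 × 1.226556) = 13.80487.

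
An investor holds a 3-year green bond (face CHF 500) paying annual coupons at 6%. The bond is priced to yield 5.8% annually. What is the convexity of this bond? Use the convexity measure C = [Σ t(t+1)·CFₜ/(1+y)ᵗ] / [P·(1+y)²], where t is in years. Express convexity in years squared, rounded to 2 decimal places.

9.93

With y = 0.058:
  t   CF        PV=CF/(1+0.058)^t    t·PV        t(t+1)·PV
  1        30.00        28.3554        28.3554          56.7108
  2        30.00        26.8009        53.6019         160.8056
  3       530.00       447.5266     1,342.5798       5,370.3194
  Σ                    502.6829     1,424.5371       5,587.8357
P = 502.6829.
Convexity = Σ t(t+1)·PV / [P·(1+y)²] = 5,587.8357 / (502.6829 × 1.119364) = 9.93066.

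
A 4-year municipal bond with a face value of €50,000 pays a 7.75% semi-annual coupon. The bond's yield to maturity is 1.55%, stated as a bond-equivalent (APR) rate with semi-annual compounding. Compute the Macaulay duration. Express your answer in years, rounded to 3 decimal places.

Periodic yield y = 0.00775. Discount each cash flow and weight by its period:
  t   CF        PV=CF/(1+0.00775)^t    t·PV
  1     1,937.50     1,922.5999     1,922.5999
  2     1,937.50     1,907.8143     3,815.6286
  3     1,937.50     1,893.1424     5,679.4273
  4     1,937.50     1,878.5834     7,514.3337
  5     1,937.50     1,864.1364     9,320.6818
  6     1,937.50     1,849.8004    11,098.8024
  7     1,937.50     1,835.5747    12,849.0229
  8    51,937.50    48,826.8364   390,614.6914
  Σ                 61,978.4879   442,815.1880
Price P = Σ PV = 61,978.4879.
Macaulay duration = Σ(t·PV) / P = 442,815.1880 / 61,978.4879 = 7.14466 half-year periods.
In years: 7.14466 / 2 = 3.57233 years.

3.572 years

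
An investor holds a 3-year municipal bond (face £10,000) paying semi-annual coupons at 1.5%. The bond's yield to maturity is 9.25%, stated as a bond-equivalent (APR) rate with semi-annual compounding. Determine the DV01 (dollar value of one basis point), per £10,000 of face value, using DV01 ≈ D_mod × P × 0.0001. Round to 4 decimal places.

Periodic yield y = 0.04625.
  t   CF        PV=CF/(1+0.04625)^t    t·PV
  1        75.00        71.6846        71.6846
  2        75.00        68.5157       137.0315
  3        75.00        65.4870       196.4609
  4        75.00        62.5921       250.3683
  5        75.00        59.8252       299.1258
  6    10,075.00     7,681.2558    46,087.5349
  Σ                  8,009.3603    47,042.2060
P = 8,009.3603; D_Mac = 5.87340 half-year periods = 2.93670 yrs; D_mod = 2.80688 yrs.
DV01 ≈ 2.80688 × 8,009.3603 × 0.0001 = 2.248134.

£2.2481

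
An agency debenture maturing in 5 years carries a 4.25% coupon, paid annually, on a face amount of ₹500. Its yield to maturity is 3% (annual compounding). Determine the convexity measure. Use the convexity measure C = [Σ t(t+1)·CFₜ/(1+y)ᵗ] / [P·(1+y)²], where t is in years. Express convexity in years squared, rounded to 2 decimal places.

25.43

With y = 0.03:
  t   CF        PV=CF/(1+0.03)^t    t·PV        t(t+1)·PV
  1        21.25        20.6311        20.6311          41.2621
  2        21.25        20.0302        40.0603         120.1810
  3        21.25        19.4468        58.3403         233.3611
  4        21.25        18.8803        75.5214         377.6070
  5       521.25       449.6348     2,248.1741      13,489.0449
  Σ                    528.6232     2,442.7272      14,261.4561
P = 528.6232.
Convexity = Σ t(t+1)·PV / [P·(1+y)²] = 14,261.4561 / (528.6232 × 1.060900) = 25.42982.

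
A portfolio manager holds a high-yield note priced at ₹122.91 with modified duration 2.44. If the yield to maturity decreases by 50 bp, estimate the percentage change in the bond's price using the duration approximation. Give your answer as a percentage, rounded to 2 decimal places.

Duration approximation: ΔP/P ≈ -D_mod · Δy = -2.44 × (-0.005) = +0.012200.
As a percentage: +1.2200%.

+1.22%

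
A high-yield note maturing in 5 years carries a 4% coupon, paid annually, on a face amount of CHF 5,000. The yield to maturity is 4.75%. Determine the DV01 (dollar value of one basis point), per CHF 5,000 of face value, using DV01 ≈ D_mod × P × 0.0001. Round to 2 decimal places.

Periodic yield y = 0.0475.
  t   CF        PV=CF/(1+0.0475)^t    t·PV
  1       200.00       190.9308       190.9308
  2       200.00       182.2728       364.5457
  3       200.00       174.0075       522.0224
  4       200.00       166.1169       664.4677
  5     5,200.00     4,123.1885    20,615.9423
  Σ                  4,836.5165    22,357.9088
P = 4,836.5165; D_Mac = 4.62273 yrs; D_mod = 4.41311 yrs.
DV01 ≈ 4.41311 × 4,836.5165 × 0.0001 = 2.134407.

CHF 2.13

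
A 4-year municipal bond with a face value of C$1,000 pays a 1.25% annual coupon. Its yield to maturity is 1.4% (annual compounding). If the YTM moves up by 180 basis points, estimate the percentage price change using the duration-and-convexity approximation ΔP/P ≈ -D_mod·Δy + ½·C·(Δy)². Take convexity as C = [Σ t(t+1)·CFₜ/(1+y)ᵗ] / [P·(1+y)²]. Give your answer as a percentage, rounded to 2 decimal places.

With y = 0.014:
  t   CF        PV=CF/(1+0.014)^t    t·PV        t(t+1)·PV
  1        12.50        12.3274        12.3274          24.6548
  2        12.50        12.1572        24.3144          72.9433
  3        12.50        11.9894        35.9681         143.8724
  4     1,012.50       957.7303     3,830.9211      19,154.6053
  Σ                    994.2043     3,903.5310      19,396.0758
P = 994.2043; D_Mac = 3.92629 yrs; D_mod = 3.87208 yrs; C = 18.97415.
Duration effect: -3.87208 × (+0.018) = -0.069697
Convexity effect: 0.5 × 18.97415 × (0.018)² = +0.0030738
ΔP/P ≈ -0.069697 + 0.0030738 = -0.066624 = -6.6624%.

-6.66%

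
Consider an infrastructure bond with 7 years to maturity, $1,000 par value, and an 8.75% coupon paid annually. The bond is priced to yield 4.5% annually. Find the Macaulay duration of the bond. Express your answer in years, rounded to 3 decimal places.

Periodic yield y = 0.045. Discount each cash flow and weight by its year:
  t   CF        PV=CF/(1+0.045)^t    t·PV
  1        87.50        83.7321        83.7321
  2        87.50        80.1264       160.2527
  3        87.50        76.6760       230.0279
  4        87.50        73.3741       293.4965
  5        87.50        70.2145       351.0723
  6        87.50        67.1909       403.1453
  7     1,087.50       799.1259     5,593.8816
  Σ                  1,250.4398     7,115.6084
Price P = Σ PV = 1,250.4398.
Macaulay duration = Σ(t·PV) / P = 7,115.6084 / 1,250.4398 = 5.69048 years.

5.690 years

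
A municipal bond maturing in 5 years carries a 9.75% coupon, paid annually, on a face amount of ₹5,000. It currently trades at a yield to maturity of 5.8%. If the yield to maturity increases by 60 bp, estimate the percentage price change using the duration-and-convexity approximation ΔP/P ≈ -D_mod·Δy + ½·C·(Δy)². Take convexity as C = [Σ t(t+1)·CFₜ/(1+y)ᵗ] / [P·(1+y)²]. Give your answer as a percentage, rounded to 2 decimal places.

-2.37%

With y = 0.058:
  t   CF        PV=CF/(1+0.058)^t    t·PV        t(t+1)·PV
  1       487.50       460.7750       460.7750         921.5501
  2       487.50       435.5152       871.0303       2,613.0910
  3       487.50       411.6400     1,234.9201       4,939.6805
  4       487.50       389.0738     1,556.2951       7,781.4753
  5     5,487.50     4,139.4839    20,697.4194     124,184.5161
  Σ                  5,836.4879    24,820.4399     140,440.3131
P = 5,836.4879; D_Mac = 4.25263 yrs; D_mod = 4.01950 yrs; C = 21.49655.
Duration effect: -4.01950 × (+0.006) = -0.024117
Convexity effect: 0.5 × 21.49655 × (0.006)² = +0.0003869
ΔP/P ≈ -0.024117 + 0.0003869 = -0.023730 = -2.3730%.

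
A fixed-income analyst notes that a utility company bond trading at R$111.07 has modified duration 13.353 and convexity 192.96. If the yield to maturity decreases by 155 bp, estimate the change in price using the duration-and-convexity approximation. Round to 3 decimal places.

+R$25.563

Duration effect: -D_mod·Δy = -13.353 × (-0.0155) = +0.2069715
Convexity effect: ½·C·(Δy)² = 0.5 × 192.96 × (-0.0155)² = +0.02317932
ΔP/P ≈ +0.2069715 + 0.02317932 = +0.23015082
ΔP ≈ 111.07 × (+0.23015082) = +25.5628515774.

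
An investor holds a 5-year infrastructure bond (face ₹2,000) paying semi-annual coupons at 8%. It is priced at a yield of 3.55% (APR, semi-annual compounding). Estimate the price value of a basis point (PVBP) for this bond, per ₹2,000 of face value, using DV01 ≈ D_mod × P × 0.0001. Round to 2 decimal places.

₹1.02

Periodic yield y = 0.01775.
  t   CF        PV=CF/(1+0.01775)^t    t·PV
  1        80.00        78.6048        78.6048
  2        80.00        77.2339       154.4677
  3        80.00        75.8869       227.6606
  4        80.00        74.5634       298.2535
  5        80.00        73.2630       366.3148
  6        80.00        71.9852       431.9113
  7        80.00        70.7298       495.1083
  8        80.00        69.4962       555.9697
  9        80.00        68.2842       614.5575
  10    2,080.00     1,744.4247    17,444.2469
  Σ                  2,404.4719    20,667.0950
P = 2,404.4719; D_Mac = 8.59527 half-year periods = 4.29764 yrs; D_mod = 4.22268 yrs.
DV01 ≈ 4.22268 × 2,404.4719 × 0.0001 = 1.015333.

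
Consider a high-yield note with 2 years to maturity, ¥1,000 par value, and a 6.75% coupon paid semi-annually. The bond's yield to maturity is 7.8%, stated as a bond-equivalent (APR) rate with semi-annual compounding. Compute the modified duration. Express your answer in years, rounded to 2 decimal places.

1.83 years

Periodic yield y = 0.039. First find Macaulay duration:
  t   CF        PV=CF/(1+0.039)^t    t·PV
  1        33.75        32.4832        32.4832
  2        33.75        31.2639        62.5277
  3        33.75        30.0903        90.2710
  4     1,033.75       887.0607     3,548.2427
  Σ                    980.8981     3,733.5247
P = 980.8981; Macaulay duration = 3,733.5247 / 980.8981 = 3.80623 half-year periods = 1.90312 years.
Modified duration = D_Mac / (1 + y) = 1.90312 / 1.039 = 1.83168 years.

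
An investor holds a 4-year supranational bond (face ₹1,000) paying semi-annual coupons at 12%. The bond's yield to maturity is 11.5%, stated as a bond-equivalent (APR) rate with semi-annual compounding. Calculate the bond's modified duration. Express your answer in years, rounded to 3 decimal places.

3.118 years

Periodic yield y = 0.0575. First find Macaulay duration:
  t   CF        PV=CF/(1+0.0575)^t    t·PV
  1        60.00        56.7376        56.7376
  2        60.00        53.6526       107.3051
  3        60.00        50.7353       152.2059
  4        60.00        47.9766       191.9065
  5        60.00        45.3680       226.8399
  6        60.00        42.9012       257.4069
  7        60.00        40.5685       283.9793
  8     1,060.00       677.7396     5,421.9167
  Σ                  1,015.6793     6,698.2979
P = 1,015.6793; Macaulay duration = 6,698.2979 / 1,015.6793 = 6.59489 half-year periods = 3.29745 years.
Modified duration = D_Mac / (1 + y) = 3.29745 / 1.0575 = 3.11815 years.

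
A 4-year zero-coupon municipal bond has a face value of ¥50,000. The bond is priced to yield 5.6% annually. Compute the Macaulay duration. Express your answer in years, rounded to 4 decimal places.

A zero-coupon bond has a single cash flow at maturity, so its Macaulay duration equals its maturity: 4 years.

4.0000 years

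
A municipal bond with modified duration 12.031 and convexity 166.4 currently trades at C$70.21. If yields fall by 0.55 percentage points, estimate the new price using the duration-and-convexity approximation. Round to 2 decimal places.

Duration effect: -D_mod·Δy = -12.031 × (-0.0055) = +0.0661705
Convexity effect: ½·C·(Δy)² = 0.5 × 166.4 × (-0.0055)² = +0.0025168
ΔP/P ≈ +0.0661705 + 0.0025168 = +0.0686873
New price ≈ 70.21 × (1 + 0.0686873) = 75.032535333.

C$75.03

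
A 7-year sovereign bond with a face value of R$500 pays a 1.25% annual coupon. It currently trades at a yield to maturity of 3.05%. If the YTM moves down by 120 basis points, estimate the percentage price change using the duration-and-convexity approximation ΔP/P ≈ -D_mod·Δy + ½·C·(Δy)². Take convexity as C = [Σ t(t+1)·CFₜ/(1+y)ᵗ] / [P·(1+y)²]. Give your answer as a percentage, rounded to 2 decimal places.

+8.19%

With y = 0.0305:
  t   CF        PV=CF/(1+0.0305)^t    t·PV        t(t+1)·PV
  1         6.25         6.0650         6.0650          12.1300
  2         6.25         5.8855        11.7710          35.3131
  3         6.25         5.7113        17.1339          68.5358
  4         6.25         5.5423        22.1691         110.8455
  5         6.25         5.3782        26.8912         161.3471
  6         6.25         5.2191        31.3143         219.2004
  7       506.25       410.2316     2,871.6209      22,972.9671
  Σ                    444.0330     2,986.9655      23,580.3390
P = 444.0330; D_Mac = 6.72690 yrs; D_mod = 6.52780 yrs; C = 50.00793.
Duration effect: -6.52780 × (-0.012) = +0.078334
Convexity effect: 0.5 × 50.00793 × (-0.012)² = +0.0036006
ΔP/P ≈ +0.078334 + 0.0036006 = +0.081934 = +8.1934%.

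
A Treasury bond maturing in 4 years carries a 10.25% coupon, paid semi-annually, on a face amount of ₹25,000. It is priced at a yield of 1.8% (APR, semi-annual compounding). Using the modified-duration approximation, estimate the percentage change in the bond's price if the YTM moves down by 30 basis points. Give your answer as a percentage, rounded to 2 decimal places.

Periodic yield y = 0.009. Modified duration first:
  t   CF        PV=CF/(1+0.009)^t    t·PV
  1     1,281.25     1,269.8216     1,269.8216
  2     1,281.25     1,258.4951     2,516.9903
  3     1,281.25     1,247.2697     3,741.8092
  4     1,281.25     1,236.1444     4,944.5777
  5     1,281.25     1,225.1184     6,125.5918
  6     1,281.25     1,214.1906     7,285.1438
  7     1,281.25     1,203.3604     8,423.5228
  8    26,281.25    24,463.3927   195,707.1419
  Σ                 33,117.7930   230,014.5991
P = 33,117.7930; D_Mac = 6.94535 half-year periods = 3.47267 yrs; D_mod = 3.47267/(1+0.009) = 3.44170 yrs.
ΔP/P ≈ -D_mod · Δy = -3.44170 × (-0.003) = +0.010325 = +1.0325%.

+1.03%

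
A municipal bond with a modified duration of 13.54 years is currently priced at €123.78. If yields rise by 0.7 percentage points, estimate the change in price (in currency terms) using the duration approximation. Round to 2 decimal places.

Duration approximation: ΔP/P ≈ -D_mod · Δy = -13.54 × (+0.007) = -0.094780.
ΔP ≈ 123.78 × (-0.094780) = -11.7318684.

-€11.73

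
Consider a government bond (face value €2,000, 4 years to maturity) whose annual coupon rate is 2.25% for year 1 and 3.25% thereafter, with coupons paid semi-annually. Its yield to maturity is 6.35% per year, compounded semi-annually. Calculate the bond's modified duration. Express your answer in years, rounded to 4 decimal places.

3.6832 years

Periodic yield y = 0.03175. First find Macaulay duration:
  t   CF        PV=CF/(1+0.03175)^t    t·PV
  1        22.50        21.8076        21.8076
  2        22.50        21.1365        42.2730
  3        32.50        29.5910        88.7731
  4        32.50        28.6804       114.7217
  5        32.50        27.7978       138.9892
  6        32.50        26.9424       161.6545
  7        32.50        26.1133       182.7932
  8     2,032.50     1,582.8317    12,662.6534
  Σ                  1,764.9008    13,413.6657
P = 1,764.9008; Macaulay duration = 13,413.6657 / 1,764.9008 = 7.60024 half-year periods = 3.80012 years.
Modified duration = D_Mac / (1 + y) = 3.80012 / 1.03175 = 3.68318 years.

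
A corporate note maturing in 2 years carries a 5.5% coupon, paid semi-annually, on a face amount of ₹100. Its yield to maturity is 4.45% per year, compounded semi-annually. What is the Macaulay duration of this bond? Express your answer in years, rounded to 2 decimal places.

1.92 years

Periodic yield y = 0.02225. Discount each cash flow and weight by its period:
  t   CF        PV=CF/(1+0.02225)^t    t·PV
  1         2.75         2.6901         2.6901
  2         2.75         2.6316         5.2632
  3         2.75         2.5743         7.7229
  4       102.75        94.0921       376.3686
  Σ                    101.9882       392.0448
Price P = Σ PV = 101.9882.
Macaulay duration = Σ(t·PV) / P = 392.0448 / 101.9882 = 3.84402 half-year periods.
In years: 3.84402 / 2 = 1.92201 years.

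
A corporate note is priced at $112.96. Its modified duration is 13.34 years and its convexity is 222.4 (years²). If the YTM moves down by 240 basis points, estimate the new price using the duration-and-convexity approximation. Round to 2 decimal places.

Duration effect: -D_mod·Δy = -13.34 × (-0.024) = +0.320160
Convexity effect: ½·C·(Δy)² = 0.5 × 222.4 × (-0.024)² = +0.0640512
ΔP/P ≈ +0.320160 + 0.0640512 = +0.3842112
New price ≈ 112.96 × (1 + 0.3842112) = 156.360497152.

$156.36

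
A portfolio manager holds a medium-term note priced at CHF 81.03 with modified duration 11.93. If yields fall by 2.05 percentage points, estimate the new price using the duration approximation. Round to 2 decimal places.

Duration approximation: ΔP/P ≈ -D_mod · Δy = -11.93 × (-0.0205) = +0.244565.
New price ≈ 81.03 × (1 + 0.244565) = 100.84710195.

CHF 100.85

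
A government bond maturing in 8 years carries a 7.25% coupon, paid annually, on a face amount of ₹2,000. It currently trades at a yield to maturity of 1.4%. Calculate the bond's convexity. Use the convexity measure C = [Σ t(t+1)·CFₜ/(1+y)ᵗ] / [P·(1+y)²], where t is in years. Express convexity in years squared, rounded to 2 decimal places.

With y = 0.014:
  t   CF        PV=CF/(1+0.014)^t    t·PV        t(t+1)·PV
  1       145.00       142.9980       142.9980         285.9961
  2       145.00       141.0237       282.0474         846.1422
  3       145.00       139.0766       417.2299       1,668.9195
  4       145.00       137.1564       548.6257       2,743.1287
  5       145.00       135.2628       676.3138       4,057.8826
  6       145.00       133.3952       800.3713       5,602.5993
  7       145.00       131.5535       920.8743       7,366.9945
  8     2,145.00     1,919.2151    15,353.7210     138,183.4887
  Σ                  2,879.6813    19,142.1814     160,755.1515
P = 2,879.6813.
Convexity = Σ t(t+1)·PV / [P·(1+y)²] = 160,755.1515 / (2,879.6813 × 1.028196) = 54.29309.

54.29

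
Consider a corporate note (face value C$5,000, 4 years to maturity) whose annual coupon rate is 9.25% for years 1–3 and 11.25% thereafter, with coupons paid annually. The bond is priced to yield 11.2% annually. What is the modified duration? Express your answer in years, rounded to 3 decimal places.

Periodic yield y = 0.112. First find Macaulay duration:
  t   CF        PV=CF/(1+0.112)^t    t·PV
  1       462.50       415.9173       415.9173
  2       462.50       374.0263       748.0526
  3       462.50       336.3546     1,009.0638
  4     5,562.50     3,637.9010    14,551.6040
  Σ                  4,764.1992    16,724.6377
P = 4,764.1992; Macaulay duration = 16,724.6377 / 4,764.1992 = 3.51048 years.
Modified duration = D_Mac / (1 + y) = 3.51048 / 1.112 = 3.15691 years.

3.157 years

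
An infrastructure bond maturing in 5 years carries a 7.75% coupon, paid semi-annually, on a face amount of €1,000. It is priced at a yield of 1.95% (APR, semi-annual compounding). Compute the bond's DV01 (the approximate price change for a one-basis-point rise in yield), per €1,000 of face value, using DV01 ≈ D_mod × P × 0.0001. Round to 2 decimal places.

€0.55

Periodic yield y = 0.00975.
  t   CF        PV=CF/(1+0.00975)^t    t·PV
  1        38.75        38.3758        38.3758
  2        38.75        38.0053        76.0106
  3        38.75        37.6383       112.9149
  4        38.75        37.2749       149.0995
  5        38.75        36.9150       184.5748
  6        38.75        36.5585       219.3511
  7        38.75        36.2055       253.4386
  8        38.75        35.8559       286.8473
  9        38.75        35.5097       319.5873
  10    1,038.75       942.6976     9,426.9764
  Σ                  1,275.0365    11,067.1763
P = 1,275.0365; D_Mac = 8.67989 half-year periods = 4.33994 yrs; D_mod = 4.29804 yrs.
DV01 ≈ 4.29804 × 1,275.0365 × 0.0001 = 0.548016.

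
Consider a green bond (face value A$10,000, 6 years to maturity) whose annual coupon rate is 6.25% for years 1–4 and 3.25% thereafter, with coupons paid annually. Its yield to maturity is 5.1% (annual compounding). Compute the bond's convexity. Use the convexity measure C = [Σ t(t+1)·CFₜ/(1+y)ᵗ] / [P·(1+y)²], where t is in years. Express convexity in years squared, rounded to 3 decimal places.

With y = 0.051:
  t   CF        PV=CF/(1+0.051)^t    t·PV        t(t+1)·PV
  1       625.00       594.6717       594.6717       1,189.3435
  2       625.00       565.8152     1,131.6303       3,394.8910
  3       625.00       538.3589     1,615.0766       6,460.3064
  4       625.00       512.2349     2,048.9395      10,244.6977
  5       325.00       253.4369     1,267.1843       7,603.1058
  6    10,325.00     7,660.7936    45,964.7619     321,753.3331
  Σ                 10,125.3112    52,622.2644     350,645.6775
P = 10,125.3112.
Convexity = Σ t(t+1)·PV / [P·(1+y)²] = 350,645.6775 / (10,125.3112 × 1.104601) = 31.35124.

31.351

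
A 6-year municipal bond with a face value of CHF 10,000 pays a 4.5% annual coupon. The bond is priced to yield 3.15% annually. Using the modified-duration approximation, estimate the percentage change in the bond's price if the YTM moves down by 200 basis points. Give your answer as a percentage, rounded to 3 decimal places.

Periodic yield y = 0.0315. Modified duration first:
  t   CF        PV=CF/(1+0.0315)^t    t·PV
  1       450.00       436.2579       436.2579
  2       450.00       422.9354       845.8708
  3       450.00       410.0198     1,230.0594
  4       450.00       397.4986     1,589.9943
  5       450.00       385.3598     1,926.7988
  6    10,450.00     8,675.6275    52,053.7650
  Σ                 10,727.6989    58,082.7461
P = 10,727.6989; D_Mac = 5.41428 yrs; D_mod = 5.41428/(1+0.0315) = 5.24894 yrs.
ΔP/P ≈ -D_mod · Δy = -5.24894 × (-0.02) = +0.104979 = +10.4979%.

+10.498%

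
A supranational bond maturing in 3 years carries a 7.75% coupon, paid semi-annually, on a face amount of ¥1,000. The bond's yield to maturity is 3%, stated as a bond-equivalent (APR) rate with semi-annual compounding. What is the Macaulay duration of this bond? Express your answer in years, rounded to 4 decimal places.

2.7527 years

Periodic yield y = 0.015. Discount each cash flow and weight by its period:
  t   CF        PV=CF/(1+0.015)^t    t·PV
  1        38.75        38.1773        38.1773
  2        38.75        37.6131        75.2263
  3        38.75        37.0573       111.1719
  4        38.75        36.5096       146.0386
  5        38.75        35.9701       179.8504
  6     1,038.75       949.9807     5,699.8842
  Σ                  1,135.3082     6,250.3487
Price P = Σ PV = 1,135.3082.
Macaulay duration = Σ(t·PV) / P = 6,250.3487 / 1,135.3082 = 5.50542 half-year periods.
In years: 5.50542 / 2 = 2.75271 years.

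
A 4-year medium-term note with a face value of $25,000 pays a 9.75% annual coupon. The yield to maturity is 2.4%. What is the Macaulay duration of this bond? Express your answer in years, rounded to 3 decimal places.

Periodic yield y = 0.024. Discount each cash flow and weight by its year:
  t   CF        PV=CF/(1+0.024)^t    t·PV
  1     2,437.50     2,380.3711     2,380.3711
  2     2,437.50     2,324.5811     4,649.1623
  3     2,437.50     2,270.0988     6,810.2963
  4    27,437.50    24,954.2609    99,817.0435
  Σ                 31,929.3119   113,656.8732
Price P = Σ PV = 31,929.3119.
Macaulay duration = Σ(t·PV) / P = 113,656.8732 / 31,929.3119 = 3.55964 years.

3.560 years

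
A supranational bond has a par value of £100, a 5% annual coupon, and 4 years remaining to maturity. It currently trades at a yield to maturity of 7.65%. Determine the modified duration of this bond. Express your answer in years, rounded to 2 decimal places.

Periodic yield y = 0.0765. First find Macaulay duration:
  t   CF        PV=CF/(1+0.0765)^t    t·PV
  1         5.00         4.6447         4.6447
  2         5.00         4.3146         8.6292
  3         5.00         4.0080        12.0240
  4       105.00        78.1868       312.7470
  Σ                     91.1540       338.0449
P = 91.1540; Macaulay duration = 338.0449 / 91.1540 = 3.70850 years.
Modified duration = D_Mac / (1 + y) = 3.70850 / 1.0765 = 3.44496 years.

3.44 years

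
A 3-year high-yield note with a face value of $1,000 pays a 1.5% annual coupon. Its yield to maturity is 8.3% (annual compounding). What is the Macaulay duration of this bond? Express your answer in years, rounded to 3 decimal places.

2.951 years

Periodic yield y = 0.083. Discount each cash flow and weight by its year:
  t   CF        PV=CF/(1+0.083)^t    t·PV
  1        15.00        13.8504        13.8504
  2        15.00        12.7889        25.5779
  3     1,015.00       799.0624     2,397.1871
  Σ                    825.7017     2,436.6154
Price P = Σ PV = 825.7017.
Macaulay duration = Σ(t·PV) / P = 2,436.6154 / 825.7017 = 2.95096 years.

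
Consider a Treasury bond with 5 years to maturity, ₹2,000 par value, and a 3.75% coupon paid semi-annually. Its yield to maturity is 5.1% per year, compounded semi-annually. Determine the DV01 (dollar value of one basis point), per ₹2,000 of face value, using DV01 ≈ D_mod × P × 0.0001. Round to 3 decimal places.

Periodic yield y = 0.0255.
  t   CF        PV=CF/(1+0.0255)^t    t·PV
  1        37.50        36.5675        36.5675
  2        37.50        35.6582        71.3165
  3        37.50        34.7716       104.3147
  4        37.50        33.9069       135.6278
  5        37.50        33.0638       165.3191
  6        37.50        32.2417       193.4499
  7        37.50        31.4399       220.0795
  8        37.50        30.6582       245.2652
  9        37.50        29.8958       269.0623
  10    2,037.50     1,583.9482    15,839.4818
  Σ                  1,882.1518    17,280.4843
P = 1,882.1518; D_Mac = 9.18124 half-year periods = 4.59062 yrs; D_mod = 4.47647 yrs.
DV01 ≈ 4.47647 × 1,882.1518 × 0.0001 = 0.842539.

₹0.843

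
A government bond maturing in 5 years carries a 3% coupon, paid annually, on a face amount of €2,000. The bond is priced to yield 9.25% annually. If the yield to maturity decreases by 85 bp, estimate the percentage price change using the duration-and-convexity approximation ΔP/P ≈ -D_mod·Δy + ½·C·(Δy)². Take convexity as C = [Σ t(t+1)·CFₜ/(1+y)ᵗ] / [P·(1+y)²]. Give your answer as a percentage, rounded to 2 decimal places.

With y = 0.0925:
  t   CF        PV=CF/(1+0.0925)^t    t·PV        t(t+1)·PV
  1        60.00        54.9199        54.9199         109.8398
  2        60.00        50.2699       100.5399         301.6196
  3        60.00        46.0137       138.0410         552.1641
  4        60.00        42.1178       168.4711         842.3556
  5     2,060.00     1,323.6099     6,618.0493      39,708.2957
  Σ                  1,516.9312     7,080.0212      41,514.2748
P = 1,516.9312; D_Mac = 4.66733 yrs; D_mod = 4.27216 yrs; C = 22.92919.
Duration effect: -4.27216 × (-0.0085) = +0.036313
Convexity effect: 0.5 × 22.92919 × (-0.0085)² = +0.0008283
ΔP/P ≈ +0.036313 + 0.0008283 = +0.037142 = +3.7142%.

+3.71%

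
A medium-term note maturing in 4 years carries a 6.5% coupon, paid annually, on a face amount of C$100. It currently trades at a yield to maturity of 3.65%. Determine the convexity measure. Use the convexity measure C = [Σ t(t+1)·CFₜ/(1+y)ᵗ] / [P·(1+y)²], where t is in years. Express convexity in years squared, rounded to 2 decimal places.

With y = 0.0365:
  t   CF        PV=CF/(1+0.0365)^t    t·PV        t(t+1)·PV
  1         6.50         6.2711         6.2711          12.5422
  2         6.50         6.0503        12.1005          36.3016
  3         6.50         5.8372        17.5116          70.0465
  4       106.50        92.2725       369.0901       1,845.4504
  Σ                    110.4311       404.9734       1,964.3408
P = 110.4311.
Convexity = Σ t(t+1)·PV / [P·(1+y)²] = 1,964.3408 / (110.4311 × 1.074332) = 16.55720.

16.56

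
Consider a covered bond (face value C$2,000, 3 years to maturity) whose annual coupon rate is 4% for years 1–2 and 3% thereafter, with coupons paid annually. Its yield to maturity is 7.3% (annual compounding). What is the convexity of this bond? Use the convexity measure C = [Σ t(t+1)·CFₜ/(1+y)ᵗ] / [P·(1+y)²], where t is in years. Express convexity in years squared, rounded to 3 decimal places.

9.865

With y = 0.073:
  t   CF        PV=CF/(1+0.073)^t    t·PV        t(t+1)·PV
  1        80.00        74.5573        74.5573         149.1146
  2        80.00        69.4849       138.9698         416.9095
  3     2,060.00     1,667.5085     5,002.5255      20,010.1019
  Σ                  1,811.5507     5,216.0526      20,576.1260
P = 1,811.5507.
Convexity = Σ t(t+1)·PV / [P·(1+y)²] = 20,576.1260 / (1,811.5507 × 1.151329) = 9.86538.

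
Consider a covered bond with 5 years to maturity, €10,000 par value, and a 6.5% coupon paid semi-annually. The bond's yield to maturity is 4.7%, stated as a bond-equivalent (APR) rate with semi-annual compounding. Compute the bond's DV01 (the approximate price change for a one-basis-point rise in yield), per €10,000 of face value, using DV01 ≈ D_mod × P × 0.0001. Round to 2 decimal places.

Periodic yield y = 0.0235.
  t   CF        PV=CF/(1+0.0235)^t    t·PV
  1       325.00       317.5379       317.5379
  2       325.00       310.2471       620.4941
  3       325.00       303.1236       909.3709
  4       325.00       296.1638     1,184.6552
  5       325.00       289.3638     1,446.8188
  6       325.00       282.7198     1,696.3190
  7       325.00       276.2285     1,933.5993
  8       325.00       269.8861     2,159.0891
  9       325.00       263.6894     2,373.2050
  10   10,325.00     8,184.8663    81,848.6631
  Σ                 10,793.8263    94,489.7524
P = 10,793.8263; D_Mac = 8.75406 half-year periods = 4.37703 yrs; D_mod = 4.27653 yrs.
DV01 ≈ 4.27653 × 10,793.8263 × 0.0001 = 4.616011.

€4.62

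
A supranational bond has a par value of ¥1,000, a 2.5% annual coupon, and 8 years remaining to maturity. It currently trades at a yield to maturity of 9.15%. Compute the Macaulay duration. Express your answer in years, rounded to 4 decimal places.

7.1414 years

Periodic yield y = 0.0915. Discount each cash flow and weight by its year:
  t   CF        PV=CF/(1+0.0915)^t    t·PV
  1        25.00        22.9043        22.9043
  2        25.00        20.9842        41.9684
  3        25.00        19.2251        57.6753
  4        25.00        17.6135        70.4539
  5        25.00        16.1369        80.6847
  6        25.00        14.7842        88.7051
  7        25.00        13.5448        94.8139
  8     1,025.00       508.7846     4,070.2767
  Σ                    633.9776     4,527.4823
Price P = Σ PV = 633.9776.
Macaulay duration = Σ(t·PV) / P = 4,527.4823 / 633.9776 = 7.14139 years.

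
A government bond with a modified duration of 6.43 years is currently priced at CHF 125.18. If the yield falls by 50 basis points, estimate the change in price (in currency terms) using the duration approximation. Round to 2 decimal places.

Duration approximation: ΔP/P ≈ -D_mod · Δy = -6.43 × (-0.005) = +0.032150.
ΔP ≈ 125.18 × (+0.032150) = +4.024537.

+CHF 4.02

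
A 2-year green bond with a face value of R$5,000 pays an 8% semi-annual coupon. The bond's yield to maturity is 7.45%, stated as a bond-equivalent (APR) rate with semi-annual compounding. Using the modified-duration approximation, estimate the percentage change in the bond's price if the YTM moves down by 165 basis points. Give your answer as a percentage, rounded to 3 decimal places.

+3.004%

Periodic yield y = 0.03725. Modified duration first:
  t   CF        PV=CF/(1+0.03725)^t    t·PV
  1       200.00       192.8175       192.8175
  2       200.00       185.8930       371.7861
  3       200.00       179.2172       537.6516
  4     5,200.00     4,492.3085    17,969.2339
  Σ                  5,050.2362    19,071.4890
P = 5,050.2362; D_Mac = 3.77636 half-year periods = 1.88818 yrs; D_mod = 1.88818/(1+0.03725) = 1.82037 yrs.
ΔP/P ≈ -D_mod · Δy = -1.82037 × (-0.0165) = +0.030036 = +3.0036%.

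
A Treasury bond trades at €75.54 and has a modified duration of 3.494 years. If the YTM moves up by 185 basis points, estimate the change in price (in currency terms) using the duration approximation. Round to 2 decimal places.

-€4.88

Duration approximation: ΔP/P ≈ -D_mod · Δy = -3.494 × (+0.0185) = -0.064639.
ΔP ≈ 75.54 × (-0.064639) = -4.88283006.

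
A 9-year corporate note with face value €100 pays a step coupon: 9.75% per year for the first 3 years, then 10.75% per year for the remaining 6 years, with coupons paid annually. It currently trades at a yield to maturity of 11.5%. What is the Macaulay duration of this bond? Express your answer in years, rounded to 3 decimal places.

Periodic yield y = 0.115. Discount each cash flow and weight by its year:
  t   CF        PV=CF/(1+0.115)^t    t·PV
  1         9.75         8.7444         8.7444
  2         9.75         7.8425        15.6850
  3         9.75         7.0336        21.1009
  4        10.75         6.9552        27.8208
  5        10.75         6.2378        31.1892
  6        10.75         5.5945        33.5668
  7        10.75         5.0175        35.1223
  8        10.75         4.5000        35.9998
  9       110.75        41.5786       374.2075
  Σ                     93.5041       583.4366
Price P = Σ PV = 93.5041.
Macaulay duration = Σ(t·PV) / P = 583.4366 / 93.5041 = 6.23969 years.

6.240 years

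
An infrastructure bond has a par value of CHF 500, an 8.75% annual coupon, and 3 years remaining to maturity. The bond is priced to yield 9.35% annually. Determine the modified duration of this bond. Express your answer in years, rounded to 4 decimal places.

Periodic yield y = 0.0935. First find Macaulay duration:
  t   CF        PV=CF/(1+0.0935)^t    t·PV
  1        43.75        40.0091        40.0091
  2        43.75        36.5882        73.1763
  3       543.75       415.8559     1,247.5678
  Σ                    492.4532     1,360.7533
P = 492.4532; Macaulay duration = 1,360.7533 / 492.4532 = 2.76321 years.
Modified duration = D_Mac / (1 + y) = 2.76321 / 1.0935 = 2.52694 years.

2.5269 years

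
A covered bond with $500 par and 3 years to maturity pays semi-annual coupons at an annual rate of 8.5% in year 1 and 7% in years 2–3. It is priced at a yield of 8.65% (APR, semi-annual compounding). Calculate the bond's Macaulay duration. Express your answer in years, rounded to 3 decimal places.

2.722 years

Periodic yield y = 0.04325. Discount each cash flow and weight by its period:
  t   CF        PV=CF/(1+0.04325)^t    t·PV
  1        21.25        20.3690        20.3690
  2        21.25        19.5246        39.0492
  3        17.50        15.4125        46.2375
  4        17.50        14.7735        59.0941
  5        17.50        14.1611        70.8054
  6       517.50       401.4024     2,408.4146
  Σ                    485.6432     2,643.9698
Price P = Σ PV = 485.6432.
Macaulay duration = Σ(t·PV) / P = 2,643.9698 / 485.6432 = 5.44426 half-year periods.
In years: 5.44426 / 2 = 2.72213 years.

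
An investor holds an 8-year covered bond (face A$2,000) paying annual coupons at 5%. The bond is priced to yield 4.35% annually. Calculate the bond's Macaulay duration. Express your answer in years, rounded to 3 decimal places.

Periodic yield y = 0.0435. Discount each cash flow and weight by its year:
  t   CF        PV=CF/(1+0.0435)^t    t·PV
  1       100.00        95.8313        95.8313
  2       100.00        91.8365       183.6729
  3       100.00        88.0081       264.0243
  4       100.00        84.3393       337.3574
  5       100.00        80.8235       404.1176
  6       100.00        77.4543       464.7255
  7       100.00        74.2254       519.5781
  8     2,100.00     1,493.7560    11,950.0481
  Σ                  2,086.2745    14,219.3553
Price P = Σ PV = 2,086.2745.
Macaulay duration = Σ(t·PV) / P = 14,219.3553 / 2,086.2745 = 6.81567 years.

6.816 years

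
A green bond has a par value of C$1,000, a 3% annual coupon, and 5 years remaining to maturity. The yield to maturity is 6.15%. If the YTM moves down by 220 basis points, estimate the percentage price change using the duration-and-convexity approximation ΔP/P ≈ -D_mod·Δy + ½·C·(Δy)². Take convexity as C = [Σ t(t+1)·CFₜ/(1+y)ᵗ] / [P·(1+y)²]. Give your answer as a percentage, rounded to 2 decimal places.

+10.32%

With y = 0.0615:
  t   CF        PV=CF/(1+0.0615)^t    t·PV        t(t+1)·PV
  1        30.00        28.2619        28.2619          56.5238
  2        30.00        26.6245        53.2490         159.7469
  3        30.00        25.0819        75.2458         300.9834
  4        30.00        23.6288        94.5151         472.5756
  5     1,030.00       764.2531     3,821.2657      22,927.5942
  Σ                    867.8502     4,072.5375      23,917.4239
P = 867.8502; D_Mac = 4.69267 yrs; D_mod = 4.42079 yrs; C = 24.45849.
Duration effect: -4.42079 × (-0.022) = +0.097257
Convexity effect: 0.5 × 24.45849 × (-0.022)² = +0.0059190
ΔP/P ≈ +0.097257 + 0.0059190 = +0.103176 = +10.3176%.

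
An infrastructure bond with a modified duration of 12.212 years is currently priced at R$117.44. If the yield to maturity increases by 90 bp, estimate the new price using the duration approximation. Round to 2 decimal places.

R$104.53

Duration approximation: ΔP/P ≈ -D_mod · Δy = -12.212 × (+0.009) = -0.109908.
New price ≈ 117.44 × (1 - 0.109908) = 104.53240448.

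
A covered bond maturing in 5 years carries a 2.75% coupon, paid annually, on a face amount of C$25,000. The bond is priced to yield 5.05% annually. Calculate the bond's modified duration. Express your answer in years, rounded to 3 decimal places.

Periodic yield y = 0.0505. First find Macaulay duration:
  t   CF        PV=CF/(1+0.0505)^t    t·PV
  1       687.50       654.4503       654.4503
  2       687.50       622.9893     1,245.9786
  3       687.50       593.0407     1,779.1222
  4       687.50       564.5319     2,258.1275
  5    25,687.50    20,078.9758   100,394.8788
  Σ                 22,513.9880   106,332.5575
P = 22,513.9880; Macaulay duration = 106,332.5575 / 22,513.9880 = 4.72296 years.
Modified duration = D_Mac / (1 + y) = 4.72296 / 1.0505 = 4.49591 years.

4.496 years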